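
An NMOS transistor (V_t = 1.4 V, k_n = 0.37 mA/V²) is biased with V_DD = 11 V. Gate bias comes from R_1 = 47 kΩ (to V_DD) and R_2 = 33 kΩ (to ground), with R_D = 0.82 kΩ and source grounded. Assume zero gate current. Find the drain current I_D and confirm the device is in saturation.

V_G = V_DD·R_2/(R_1+R_2) = 11×33/80 = 4.54 V. With the source grounded, V_GS = V_G = 4.54 V.
Assume saturation: I_D = (k_n/2)(V_GS − V_t)² = (0.37/2)×(4.54 − 1.4)² = 0.185×3.14² = 1.82 mA.
V_DS = V_DD − I_D·R_D = 11 − 1.82×0.82 = 9.51 V.
Saturation requires V_DS ≥ V_GS − V_t = 3.14 V; 9.51 ≥ 3.14 ✓.

I_D ≈ 1.8 mA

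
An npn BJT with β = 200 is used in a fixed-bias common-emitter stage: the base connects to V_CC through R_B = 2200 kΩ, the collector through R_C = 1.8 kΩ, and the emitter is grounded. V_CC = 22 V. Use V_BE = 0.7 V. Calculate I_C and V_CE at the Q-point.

I_C ≈ 1.9 mA, V_CE ≈ 19 V

Base loop: V_CC = I_B·R_B + V_BE, so I_B = (22 − 0.7)/2200 kΩ = 0.00968 mA.
In the active region I_C = β·I_B = 200 × 0.00968 = 1.94 mA.
Collector loop: V_CE = V_CC − I_C·R_C = 22 − 1.94×1.8 = 18.5 V.
Since V_CE = 18.5 V > V_CE(sat) ≈ 0.2 V, the transistor is in the active region as assumed.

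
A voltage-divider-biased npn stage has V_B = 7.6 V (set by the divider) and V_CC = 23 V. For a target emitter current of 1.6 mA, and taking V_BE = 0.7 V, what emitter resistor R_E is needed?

R_E ≈ 4.3 kΩ

V_E = V_B − V_BE = 7.6 − 0.7 = 6.9 V.
R_E = V_E / I_E = 6.9 / 1.6 = 4.31 kΩ.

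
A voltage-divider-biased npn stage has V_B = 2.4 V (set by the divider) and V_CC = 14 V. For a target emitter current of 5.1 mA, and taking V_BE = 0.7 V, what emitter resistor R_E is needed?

V_E = V_B − V_BE = 2.4 − 0.7 = 1.7 V.
R_E = V_E / I_E = 1.7 / 5.1 = 0.333 kΩ.

R_E ≈ 0.33 kΩ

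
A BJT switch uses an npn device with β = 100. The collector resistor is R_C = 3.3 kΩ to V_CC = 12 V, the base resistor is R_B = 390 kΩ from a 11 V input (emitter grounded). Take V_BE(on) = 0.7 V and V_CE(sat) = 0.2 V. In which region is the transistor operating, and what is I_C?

active; I_C ≈ 2.6 mA

Assume active. Base-emitter loop: I_B = (V_BB − V_BE)/R_B = (11 − 0.7)/390 = 0.0264 mA.
I_C = β·I_B = 100×0.0264 = 2.64 mA.
V_CE = V_CC − I_C·R_C = 12 − 2.64×3.3 = 3.28 V > V_CE(sat), so the active-region assumption holds.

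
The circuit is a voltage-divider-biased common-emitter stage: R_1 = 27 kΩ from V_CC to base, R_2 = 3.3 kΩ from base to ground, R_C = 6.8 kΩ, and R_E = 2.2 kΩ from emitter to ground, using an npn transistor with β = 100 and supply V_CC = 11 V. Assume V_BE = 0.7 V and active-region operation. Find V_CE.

V_CE ≈ 9 V

Thevenize the base divider: V_Th = V_CC·R_2/(R_1+R_2) = 11×3.3/30.3 = 1.2 V, R_Th = R_1‖R_2 = 2.94 kΩ.
Base-emitter loop: V_Th = I_B·R_Th + V_BE + (β+1)I_B·R_E, so I_B = (1.2 − 0.7) / (2.94 + 101×2.2) = 0.00221 mA.
I_C = β·I_B = 100×0.00221 = 0.221 mA, and I_E = (β+1)I_B = 0.223 mA.
V_CE = V_CC − I_C·R_C − I_E·R_E = 11 − 0.221×6.8 − 0.223×2.2 = 9 V.
V_CE = 9 V > 0.2 V confirms active-region operation.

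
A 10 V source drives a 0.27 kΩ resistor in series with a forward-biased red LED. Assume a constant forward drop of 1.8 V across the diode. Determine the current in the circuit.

I ≈ 30 mA

KVL around the loop: 10 = V_D + I·R = 1.8 + I × 0.27 kΩ.
So I = (10 − 1.8) / 0.27 kΩ = 8.2 / 0.27 = 30.4 mA.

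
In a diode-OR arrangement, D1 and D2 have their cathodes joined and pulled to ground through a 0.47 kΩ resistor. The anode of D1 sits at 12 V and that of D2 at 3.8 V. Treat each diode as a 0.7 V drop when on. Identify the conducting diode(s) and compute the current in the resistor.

Only D1 conducts; I_R ≈ 24 mA

Assume both conduct. Then node N would need to be at both 12−0.7 = 11.3 V and 3.8−0.7 = 3.1 V, which is impossible.
Assume only D1 conducts: V_N = 12 − 0.7 = 11.3 V, so I_R = 11.3/0.47 = 24 mA.
Check D2: its anode-to-cathode voltage is 3.8 − 11.3 = -7.5 V < 0.7 V, so it is off. The assumption is consistent.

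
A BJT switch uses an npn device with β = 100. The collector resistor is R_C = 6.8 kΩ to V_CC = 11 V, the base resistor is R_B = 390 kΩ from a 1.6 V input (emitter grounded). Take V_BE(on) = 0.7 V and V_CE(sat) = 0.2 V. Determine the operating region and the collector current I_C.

Assume active. Base-emitter loop: I_B = (V_BB − V_BE)/R_B = (1.6 − 0.7)/390 = 0.00231 mA.
I_C = β·I_B = 100×0.00231 = 0.231 mA.
V_CE = V_CC − I_C·R_C = 11 − 0.231×6.8 = 9.43 V > V_CE(sat), so the active-region assumption holds.

active; I_C ≈ 0.23 mA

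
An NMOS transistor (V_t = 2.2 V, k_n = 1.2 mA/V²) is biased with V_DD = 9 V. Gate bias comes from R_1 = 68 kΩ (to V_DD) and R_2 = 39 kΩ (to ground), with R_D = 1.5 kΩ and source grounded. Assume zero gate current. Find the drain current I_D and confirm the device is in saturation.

V_G = V_DD·R_2/(R_1+R_2) = 9×39/107 = 3.28 V. With the source grounded, V_GS = V_G = 3.28 V.
Assume saturation: I_D = (k_n/2)(V_GS − V_t)² = (1.2/2)×(3.28 − 2.2)² = 0.6×1.08² = 0.7 mA.
V_DS = V_DD − I_D·R_D = 9 − 0.7×1.5 = 7.95 V.
Saturation requires V_DS ≥ V_GS − V_t = 1.08 V; 7.95 ≥ 1.08 ✓.

I_D ≈ 0.7 mA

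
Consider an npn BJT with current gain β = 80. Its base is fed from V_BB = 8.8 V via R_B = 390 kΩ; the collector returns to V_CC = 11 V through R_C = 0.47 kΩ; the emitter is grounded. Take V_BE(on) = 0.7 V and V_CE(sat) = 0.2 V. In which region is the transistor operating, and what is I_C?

active; I_C ≈ 1.7 mA

Assume active. Base-emitter loop: I_B = (V_BB − V_BE)/R_B = (8.8 − 0.7)/390 = 0.0208 mA.
I_C = β·I_B = 80×0.0208 = 1.66 mA.
V_CE = V_CC − I_C·R_C = 11 − 1.66×0.47 = 10.2 V > V_CE(sat), so the active-region assumption holds.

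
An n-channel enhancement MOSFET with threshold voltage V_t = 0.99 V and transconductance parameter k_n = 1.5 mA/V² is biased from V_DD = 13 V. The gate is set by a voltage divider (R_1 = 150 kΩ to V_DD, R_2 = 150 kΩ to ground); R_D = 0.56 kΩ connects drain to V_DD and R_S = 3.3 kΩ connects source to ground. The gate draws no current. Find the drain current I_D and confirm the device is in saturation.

I_D ≈ 1.3 mA

V_G = V_DD·R_2/(R_1+R_2) = 13×150/300 = 6.5 V.
Assume saturation: I_D = (k_n/2)(V_GS − V_t)² with V_GS = V_G − I_D·R_S = 6.5 − 3.3·I_D.
Substituting gives 8.17·I_D² − 28.3·I_D + 22.8 = 0, with roots I_D = 1.27 or 2.19 mA.
The root I_D = 2.19 mA gives V_GS = -0.718 V ≤ V_t, so take I_D = 1.27 mA.
Then V_GS = 2.29 V and V_DS = V_DD − I_D(R_D+R_S) = 13 − 1.27×3.86 = 8.08 V.
Saturation requires V_DS ≥ V_GS − V_t = 1.3 V; 8.08 ≥ 1.3 ✓.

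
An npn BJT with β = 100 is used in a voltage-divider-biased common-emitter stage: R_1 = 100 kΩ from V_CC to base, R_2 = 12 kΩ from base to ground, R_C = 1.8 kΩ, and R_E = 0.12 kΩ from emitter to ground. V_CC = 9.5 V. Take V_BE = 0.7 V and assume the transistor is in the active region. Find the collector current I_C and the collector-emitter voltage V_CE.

I_C ≈ 1.4 mA, V_CE ≈ 6.8 V

Thevenize the base divider: V_Th = V_CC·R_2/(R_1+R_2) = 9.5×12/112 = 1.02 V, R_Th = R_1‖R_2 = 10.7 kΩ.
Base-emitter loop: V_Th = I_B·R_Th + V_BE + (β+1)I_B·R_E, so I_B = (1.02 − 0.7) / (10.7 + 101×0.12) = 0.0139 mA.
I_C = β·I_B = 100×0.0139 = 1.39 mA, and I_E = (β+1)I_B = 1.41 mA.
V_CE = V_CC − I_C·R_C − I_E·R_E = 9.5 − 1.39×1.8 − 1.41×0.12 = 6.83 V.
V_CE = 6.83 V > 0.2 V confirms active-region operation.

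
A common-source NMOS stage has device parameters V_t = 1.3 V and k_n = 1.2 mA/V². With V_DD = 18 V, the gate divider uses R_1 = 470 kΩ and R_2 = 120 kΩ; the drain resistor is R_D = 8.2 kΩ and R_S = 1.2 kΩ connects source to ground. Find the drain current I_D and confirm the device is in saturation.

V_G = V_DD·R_2/(R_1+R_2) = 18×120/590 = 3.66 V.
Assume saturation: I_D = (k_n/2)(V_GS − V_t)² with V_GS = V_G − I_D·R_S = 3.66 − 1.2·I_D.
Substituting gives 0.864·I_D² − 4.4·I_D + 3.34 = 0, with roots I_D = 0.93 or 4.16 mA.
The root I_D = 4.16 mA gives V_GS = -1.33 V ≤ V_t, so take I_D = 0.93 mA.
Then V_GS = 2.54 V and V_DS = V_DD − I_D(R_D+R_S) = 18 − 0.93×9.4 = 9.26 V.
Saturation requires V_DS ≥ V_GS − V_t = 1.24 V; 9.26 ≥ 1.24 ✓.

I_D ≈ 0.93 mA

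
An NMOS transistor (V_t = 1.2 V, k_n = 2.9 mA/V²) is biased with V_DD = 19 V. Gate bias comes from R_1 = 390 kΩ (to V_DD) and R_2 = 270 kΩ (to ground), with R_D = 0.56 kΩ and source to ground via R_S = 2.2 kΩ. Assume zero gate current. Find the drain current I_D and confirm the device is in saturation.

I_D ≈ 2.4 mA

V_G = V_DD·R_2/(R_1+R_2) = 19×270/660 = 7.77 V.
Assume saturation: I_D = (k_n/2)(V_GS − V_t)² with V_GS = V_G − I_D·R_S = 7.77 − 2.2·I_D.
Substituting gives 7.02·I_D² − 42.9·I_D + 62.6 = 0, with roots I_D = 2.4 or 3.72 mA.
The root I_D = 3.72 mA gives V_GS = -0.401 V ≤ V_t, so take I_D = 2.4 mA.
Then V_GS = 2.49 V and V_DS = V_DD − I_D(R_D+R_S) = 19 − 2.4×2.76 = 12.4 V.
Saturation requires V_DS ≥ V_GS − V_t = 1.29 V; 12.4 ≥ 1.29 ✓.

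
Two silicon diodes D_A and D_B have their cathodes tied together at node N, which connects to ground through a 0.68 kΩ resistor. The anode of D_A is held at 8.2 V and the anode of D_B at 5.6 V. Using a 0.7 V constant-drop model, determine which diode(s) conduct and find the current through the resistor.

Only D_A conducts; I_R ≈ 11 mA

Assume both conduct. Then node N would need to be at both 8.2−0.7 = 7.5 V and 5.6−0.7 = 4.9 V, which is impossible.
Assume only D_A conducts: V_N = 8.2 − 0.7 = 7.5 V, so I_R = 7.5/0.68 = 11 mA.
Check D_B: its anode-to-cathode voltage is 5.6 − 7.5 = -1.9 V < 0.7 V, so it is off. The assumption is consistent.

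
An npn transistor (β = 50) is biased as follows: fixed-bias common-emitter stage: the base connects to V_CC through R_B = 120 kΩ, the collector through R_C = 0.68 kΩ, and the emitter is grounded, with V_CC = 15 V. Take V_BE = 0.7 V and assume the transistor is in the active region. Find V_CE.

Base loop: V_CC = I_B·R_B + V_BE, so I_B = (15 − 0.7)/120 kΩ = 0.119 mA.
In the active region I_C = β·I_B = 50 × 0.119 = 5.96 mA.
Collector loop: V_CE = V_CC − I_C·R_C = 15 − 5.96×0.68 = 10.9 V.
Since V_CE = 10.9 V > V_CE(sat) ≈ 0.2 V, the transistor is in the active region as assumed.

V_CE ≈ 11 V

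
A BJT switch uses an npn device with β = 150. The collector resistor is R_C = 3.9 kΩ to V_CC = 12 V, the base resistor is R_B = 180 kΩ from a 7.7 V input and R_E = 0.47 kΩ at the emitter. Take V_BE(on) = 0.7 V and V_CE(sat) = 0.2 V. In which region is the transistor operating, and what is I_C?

Assume active: I_B = (7.7 − 0.7)/(180 + 151×0.47) = 0.0279 mA, I_C = β·I_B = 4.18 mA.
Then V_CE = 12 − 4.18×3.9 − 4.21×0.47 = -6.3 V < 0.2 V — the active assumption fails.
Re-solve with V_CE = 0.2 V. KCL at the emitter: V_E/R_E = (V_BB−0.7−V_E)/R_B + (V_CC−0.2−V_E)/R_C, giving V_E = 1.28 V.
I_C = (V_CC − 0.2 − V_E)/R_C = (11.8 − 1.28)/3.9 = 2.7 mA.
Check: I_B = (7 − 1.28)/180 = 0.0318 mA, and β·I_B = 4.76 mA > I_C, confirming saturation.

saturation; I_C ≈ 2.7 mA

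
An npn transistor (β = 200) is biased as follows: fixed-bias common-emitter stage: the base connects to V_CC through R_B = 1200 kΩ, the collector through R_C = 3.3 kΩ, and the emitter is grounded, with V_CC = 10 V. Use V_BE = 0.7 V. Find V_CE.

Base loop: V_CC = I_B·R_B + V_BE, so I_B = (10 − 0.7)/1200 kΩ = 0.00775 mA.
In the active region I_C = β·I_B = 200 × 0.00775 = 1.55 mA.
Collector loop: V_CE = V_CC − I_C·R_C = 10 − 1.55×3.3 = 4.88 V.
Since V_CE = 4.88 V > V_CE(sat) ≈ 0.2 V, the transistor is in the active region as assumed.

V_CE ≈ 4.9 V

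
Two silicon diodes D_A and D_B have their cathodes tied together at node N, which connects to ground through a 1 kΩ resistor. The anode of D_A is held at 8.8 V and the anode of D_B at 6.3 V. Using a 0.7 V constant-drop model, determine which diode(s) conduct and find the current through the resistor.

Only D_A conducts; I_R ≈ 8.1 mA

Assume both conduct. Then node N would need to be at both 8.8−0.7 = 8.1 V and 6.3−0.7 = 5.6 V, which is impossible.
Assume only D_A conducts: V_N = 8.8 − 0.7 = 8.1 V, so I_R = 8.1/1 = 8.1 mA.
Check D_B: its anode-to-cathode voltage is 6.3 − 8.1 = -1.8 V < 0.7 V, so it is off. The assumption is consistent.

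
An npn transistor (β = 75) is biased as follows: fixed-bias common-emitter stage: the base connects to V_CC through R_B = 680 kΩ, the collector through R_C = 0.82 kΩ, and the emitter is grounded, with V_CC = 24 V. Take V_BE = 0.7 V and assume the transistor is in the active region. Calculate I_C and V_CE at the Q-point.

I_C ≈ 2.6 mA, V_CE ≈ 22 V

Base loop: V_CC = I_B·R_B + V_BE, so I_B = (24 − 0.7)/680 kΩ = 0.0343 mA.
In the active region I_C = β·I_B = 75 × 0.0343 = 2.57 mA.
Collector loop: V_CE = V_CC − I_C·R_C = 24 − 2.57×0.82 = 21.9 V.
Since V_CE = 21.9 V > V_CE(sat) ≈ 0.2 V, the transistor is in the active region as assumed.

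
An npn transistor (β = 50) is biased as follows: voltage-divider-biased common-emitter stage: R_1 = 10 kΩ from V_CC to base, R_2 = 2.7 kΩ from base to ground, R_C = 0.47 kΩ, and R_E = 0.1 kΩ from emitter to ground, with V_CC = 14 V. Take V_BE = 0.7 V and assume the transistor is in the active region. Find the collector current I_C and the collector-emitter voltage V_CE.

Thevenize the base divider: V_Th = V_CC·R_2/(R_1+R_2) = 14×2.7/12.7 = 2.98 V, R_Th = R_1‖R_2 = 2.13 kΩ.
Base-emitter loop: V_Th = I_B·R_Th + V_BE + (β+1)I_B·R_E, so I_B = (2.98 − 0.7) / (2.13 + 51×0.1) = 0.315 mA.
I_C = β·I_B = 50×0.315 = 15.8 mA, and I_E = (β+1)I_B = 16.1 mA.
V_CE = V_CC − I_C·R_C − I_E·R_E = 14 − 15.8×0.47 − 16.1×0.1 = 4.99 V.
V_CE = 4.99 V > 0.2 V confirms active-region operation.

I_C ≈ 16 mA, V_CE ≈ 5 V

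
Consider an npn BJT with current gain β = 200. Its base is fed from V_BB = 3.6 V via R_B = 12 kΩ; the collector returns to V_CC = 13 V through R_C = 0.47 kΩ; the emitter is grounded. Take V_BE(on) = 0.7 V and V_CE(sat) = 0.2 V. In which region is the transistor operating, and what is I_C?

saturation; I_C ≈ 27 mA

Assume active: I_B = (3.6 − 0.7)/12 = 0.242 mA, giving I_C = β·I_B = 48.3 mA.
But then V_CE = 13 − 48.3×0.47 = -9.72 V < V_CE(sat) = 0.2 V — impossible in the active region.
So the transistor is saturated. With V_CE = 0.2 V, I_C = (V_CC − 0.2)/R_C = 12.8/0.47 = 27.2 mA.
Check: β·I_B = 48.3 mA > I_C = 27.2 mA, confirming saturation.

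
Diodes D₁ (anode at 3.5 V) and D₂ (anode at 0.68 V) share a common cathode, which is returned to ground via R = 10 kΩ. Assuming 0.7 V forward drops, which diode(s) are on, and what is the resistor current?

Only D₁ conducts; I_R ≈ 0.28 mA

Assume both conduct. Then node N would need to be at both 3.5−0.7 = 2.8 V and 0.68−0.7 = -0.02 V, which is impossible.
Assume only D₁ conducts: V_N = 3.5 − 0.7 = 2.8 V, so I_R = 2.8/10 = 0.28 mA.
Check D₂: its anode-to-cathode voltage is 0.68 − 2.8 = -2.12 V < 0.7 V, so it is off. The assumption is consistent.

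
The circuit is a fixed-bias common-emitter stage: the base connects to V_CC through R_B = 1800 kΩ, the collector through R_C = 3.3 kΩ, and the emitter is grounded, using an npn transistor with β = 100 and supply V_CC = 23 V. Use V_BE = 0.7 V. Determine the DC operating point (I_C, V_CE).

Base loop: V_CC = I_B·R_B + V_BE, so I_B = (23 − 0.7)/1800 kΩ = 0.0124 mA.
In the active region I_C = β·I_B = 100 × 0.0124 = 1.24 mA.
Collector loop: V_CE = V_CC − I_C·R_C = 23 − 1.24×3.3 = 18.9 V.
Since V_CE = 18.9 V > V_CE(sat) ≈ 0.2 V, the transistor is in the active region as assumed.

I_C ≈ 1.2 mA, V_CE ≈ 19 V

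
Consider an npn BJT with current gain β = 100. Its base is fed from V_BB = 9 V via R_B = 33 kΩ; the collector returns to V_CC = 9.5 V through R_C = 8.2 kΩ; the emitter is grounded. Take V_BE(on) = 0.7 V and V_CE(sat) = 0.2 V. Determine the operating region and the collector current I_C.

saturation; I_C ≈ 1.1 mA

Assume active: I_B = (9 − 0.7)/33 = 0.252 mA, giving I_C = β·I_B = 25.2 mA.
But then V_CE = 9.5 − 25.2×8.2 = -197 V < V_CE(sat) = 0.2 V — impossible in the active region.
So the transistor is saturated. With V_CE = 0.2 V, I_C = (V_CC − 0.2)/R_C = 9.3/8.2 = 1.13 mA.
Check: β·I_B = 25.2 mA > I_C = 1.13 mA, confirming saturation.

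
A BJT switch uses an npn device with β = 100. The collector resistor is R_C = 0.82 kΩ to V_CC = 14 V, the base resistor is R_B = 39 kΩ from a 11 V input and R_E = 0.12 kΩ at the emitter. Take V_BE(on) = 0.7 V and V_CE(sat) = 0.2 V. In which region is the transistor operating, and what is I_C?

Assume active: I_B = (11 − 0.7)/(39 + 101×0.12) = 0.201 mA, I_C = β·I_B = 20.1 mA.
Then V_CE = 14 − 20.1×0.82 − 20.4×0.12 = -4.96 V < 0.2 V — the active assumption fails.
Re-solve with V_CE = 0.2 V. KCL at the emitter: V_E/R_E = (V_BB−0.7−V_E)/R_B + (V_CC−0.2−V_E)/R_C, giving V_E = 1.78 V.
I_C = (V_CC − 0.2 − V_E)/R_C = (13.8 − 1.78)/0.82 = 14.7 mA.
Check: I_B = (10.3 − 1.78)/39 = 0.218 mA, and β·I_B = 21.8 mA > I_C, confirming saturation.

saturation; I_C ≈ 15 mA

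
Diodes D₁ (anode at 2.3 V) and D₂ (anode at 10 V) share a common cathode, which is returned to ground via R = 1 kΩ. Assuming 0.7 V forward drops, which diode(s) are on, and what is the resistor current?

Assume both conduct. Then node N would need to be at both 2.3−0.7 = 1.6 V and 10−0.7 = 9.3 V, which is impossible.
Assume only D₂ conducts: V_N = 10 − 0.7 = 9.3 V, so I_R = 9.3/1 = 9.3 mA.
Check D₁: its anode-to-cathode voltage is 2.3 − 9.3 = -7 V < 0.7 V, so it is off. The assumption is consistent.

Only D₂ conducts; I_R ≈ 9.3 mA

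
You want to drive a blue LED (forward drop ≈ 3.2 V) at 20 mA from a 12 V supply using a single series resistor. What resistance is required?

R ≈ 0.44 kΩ

The resistor drops V_S − V_D = 12 − 3.2 = 8.8 V at 20 mA.
R = 8.8 V / 20 mA = 0.44 kΩ.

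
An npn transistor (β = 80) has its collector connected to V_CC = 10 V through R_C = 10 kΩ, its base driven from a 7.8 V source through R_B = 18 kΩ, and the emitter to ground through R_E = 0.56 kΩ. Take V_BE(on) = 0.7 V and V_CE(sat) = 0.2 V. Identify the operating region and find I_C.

Assume active: I_B = (7.8 − 0.7)/(18 + 81×0.56) = 0.112 mA, I_C = β·I_B = 8.96 mA.
Then V_CE = 10 − 8.96×10 − 9.08×0.56 = -84.7 V < 0.2 V — the active assumption fails.
Re-solve with V_CE = 0.2 V. KCL at the emitter: V_E/R_E = (V_BB−0.7−V_E)/R_B + (V_CC−0.2−V_E)/R_C, giving V_E = 0.708 V.
I_C = (V_CC − 0.2 − V_E)/R_C = (9.8 − 0.708)/10 = 0.909 mA.
Check: I_B = (7.1 − 0.708)/18 = 0.355 mA, and β·I_B = 28.4 mA > I_C, confirming saturation.

saturation; I_C ≈ 0.91 mA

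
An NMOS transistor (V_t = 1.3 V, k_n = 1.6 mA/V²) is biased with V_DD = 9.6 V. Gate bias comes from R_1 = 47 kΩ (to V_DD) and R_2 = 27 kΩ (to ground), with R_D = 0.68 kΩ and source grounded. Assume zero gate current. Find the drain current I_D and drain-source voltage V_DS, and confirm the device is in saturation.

V_G = V_DD·R_2/(R_1+R_2) = 9.6×27/74 = 3.5 V. With the source grounded, V_GS = V_G = 3.5 V.
Assume saturation: I_D = (k_n/2)(V_GS − V_t)² = (1.6/2)×(3.5 − 1.3)² = 0.8×2.2² = 3.88 mA.
V_DS = V_DD − I_D·R_D = 9.6 − 3.88×0.68 = 6.96 V.
Saturation requires V_DS ≥ V_GS − V_t = 2.2 V; 6.96 ≥ 2.2 ✓.

I_D ≈ 3.9 mA, V_DS ≈ 7 V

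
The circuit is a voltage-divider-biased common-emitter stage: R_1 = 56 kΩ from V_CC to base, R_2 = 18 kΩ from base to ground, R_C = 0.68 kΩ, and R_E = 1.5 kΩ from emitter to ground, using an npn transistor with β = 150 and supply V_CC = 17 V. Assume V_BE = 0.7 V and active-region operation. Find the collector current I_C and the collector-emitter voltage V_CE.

Thevenize the base divider: V_Th = V_CC·R_2/(R_1+R_2) = 17×18/74 = 4.14 V, R_Th = R_1‖R_2 = 13.6 kΩ.
Base-emitter loop: V_Th = I_B·R_Th + V_BE + (β+1)I_B·R_E, so I_B = (4.14 − 0.7) / (13.6 + 151×1.5) = 0.0143 mA.
I_C = β·I_B = 150×0.0143 = 2.15 mA, and I_E = (β+1)I_B = 2.16 mA.
V_CE = V_CC − I_C·R_C − I_E·R_E = 17 − 2.15×0.68 − 2.16×1.5 = 12.3 V.
V_CE = 12.3 V > 0.2 V confirms active-region operation.

I_C ≈ 2.1 mA, V_CE ≈ 12 V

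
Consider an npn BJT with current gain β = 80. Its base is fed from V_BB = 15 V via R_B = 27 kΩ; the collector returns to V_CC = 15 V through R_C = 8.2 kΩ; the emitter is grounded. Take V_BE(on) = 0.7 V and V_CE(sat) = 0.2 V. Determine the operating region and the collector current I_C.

saturation; I_C ≈ 1.8 mA

Assume active: I_B = (15 − 0.7)/27 = 0.53 mA, giving I_C = β·I_B = 42.4 mA.
But then V_CE = 15 − 42.4×8.2 = -332 V < V_CE(sat) = 0.2 V — impossible in the active region.
So the transistor is saturated. With V_CE = 0.2 V, I_C = (V_CC − 0.2)/R_C = 14.8/8.2 = 1.8 mA.
Check: β·I_B = 42.4 mA > I_C = 1.8 mA, confirming saturation.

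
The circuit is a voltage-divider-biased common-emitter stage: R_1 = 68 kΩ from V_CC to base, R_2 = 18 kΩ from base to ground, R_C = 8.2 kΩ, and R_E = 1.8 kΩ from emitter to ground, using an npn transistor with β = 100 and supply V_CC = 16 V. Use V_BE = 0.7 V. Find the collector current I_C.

Thevenize the base divider: V_Th = V_CC·R_2/(R_1+R_2) = 16×18/86 = 3.35 V, R_Th = R_1‖R_2 = 14.2 kΩ.
Base-emitter loop: V_Th = I_B·R_Th + V_BE + (β+1)I_B·R_E, so I_B = (3.35 − 0.7) / (14.2 + 101×1.8) = 0.0135 mA.
I_C = β·I_B = 100×0.0135 = 1.35 mA, and I_E = (β+1)I_B = 1.36 mA.
V_CE = V_CC − I_C·R_C − I_E·R_E = 16 − 1.35×8.2 − 1.36×1.8 = 2.46 V.
V_CE = 2.46 V > 0.2 V confirms active-region operation.

I_C ≈ 1.4 mA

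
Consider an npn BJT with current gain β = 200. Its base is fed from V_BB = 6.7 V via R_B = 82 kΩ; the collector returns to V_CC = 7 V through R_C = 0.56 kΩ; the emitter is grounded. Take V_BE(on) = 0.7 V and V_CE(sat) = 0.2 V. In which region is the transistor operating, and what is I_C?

Assume active: I_B = (6.7 − 0.7)/82 = 0.0732 mA, giving I_C = β·I_B = 14.6 mA.
But then V_CE = 7 − 14.6×0.56 = -1.2 V < V_CE(sat) = 0.2 V — impossible in the active region.
So the transistor is saturated. With V_CE = 0.2 V, I_C = (V_CC − 0.2)/R_C = 6.8/0.56 = 12.1 mA.
Check: β·I_B = 14.6 mA > I_C = 12.1 mA, confirming saturation.

saturation; I_C ≈ 12 mA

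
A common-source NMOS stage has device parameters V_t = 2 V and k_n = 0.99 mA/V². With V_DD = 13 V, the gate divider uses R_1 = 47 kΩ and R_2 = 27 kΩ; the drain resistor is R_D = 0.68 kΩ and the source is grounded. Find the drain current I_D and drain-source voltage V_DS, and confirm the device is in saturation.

V_G = V_DD·R_2/(R_1+R_2) = 13×27/74 = 4.74 V. With the source grounded, V_GS = V_G = 4.74 V.
Assume saturation: I_D = (k_n/2)(V_GS − V_t)² = (0.99/2)×(4.74 − 2)² = 0.495×2.74² = 3.73 mA.
V_DS = V_DD − I_D·R_D = 13 − 3.73×0.68 = 10.5 V.
Saturation requires V_DS ≥ V_GS − V_t = 2.74 V; 10.5 ≥ 2.74 ✓.

I_D ≈ 3.7 mA, V_DS ≈ 10 V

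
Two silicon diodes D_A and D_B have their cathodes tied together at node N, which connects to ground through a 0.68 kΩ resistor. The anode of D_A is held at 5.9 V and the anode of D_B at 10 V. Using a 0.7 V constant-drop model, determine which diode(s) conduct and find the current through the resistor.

Only D_B conducts; I_R ≈ 14 mA

Assume both conduct. Then node N would need to be at both 5.9−0.7 = 5.2 V and 10−0.7 = 9.3 V, which is impossible.
Assume only D_B conducts: V_N = 10 − 0.7 = 9.3 V, so I_R = 9.3/0.68 = 13.7 mA.
Check D_A: its anode-to-cathode voltage is 5.9 − 9.3 = -3.4 V < 0.7 V, so it is off. The assumption is consistent.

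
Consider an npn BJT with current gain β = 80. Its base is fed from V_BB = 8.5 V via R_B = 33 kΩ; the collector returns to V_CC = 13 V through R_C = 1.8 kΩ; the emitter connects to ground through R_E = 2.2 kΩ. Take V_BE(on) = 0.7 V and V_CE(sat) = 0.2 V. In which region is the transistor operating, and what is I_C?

active; I_C ≈ 3 mA

Assume active. Base-emitter loop: I_B = (V_BB − V_BE)/(R_B + (β+1)R_E) = (8.5 − 0.7)/(33 + 81×2.2) = 0.0369 mA.
I_C = β·I_B = 80×0.0369 = 2.95 mA.
V_CE = V_CC − I_C·R_C − I_E·R_E = 13 − 2.95×1.8 − 2.99×2.2 = 1.1 V > V_CE(sat), so the active-region assumption holds.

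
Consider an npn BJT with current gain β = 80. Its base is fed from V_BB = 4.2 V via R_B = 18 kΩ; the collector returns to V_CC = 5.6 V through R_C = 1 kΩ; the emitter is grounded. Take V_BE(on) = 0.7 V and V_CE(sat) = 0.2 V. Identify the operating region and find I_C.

saturation; I_C ≈ 5.4 mA

Assume active: I_B = (4.2 − 0.7)/18 = 0.194 mA, giving I_C = β·I_B = 15.6 mA.
But then V_CE = 5.6 − 15.6×1 = -9.96 V < V_CE(sat) = 0.2 V — impossible in the active region.
So the transistor is saturated. With V_CE = 0.2 V, I_C = (V_CC − 0.2)/R_C = 5.4/1 = 5.4 mA.
Check: β·I_B = 15.6 mA > I_C = 5.4 mA, confirming saturation.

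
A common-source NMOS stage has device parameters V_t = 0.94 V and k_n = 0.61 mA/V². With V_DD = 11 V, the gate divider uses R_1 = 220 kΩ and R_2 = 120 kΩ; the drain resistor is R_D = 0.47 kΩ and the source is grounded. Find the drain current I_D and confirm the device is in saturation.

V_G = V_DD·R_2/(R_1+R_2) = 11×120/340 = 3.88 V. With the source grounded, V_GS = V_G = 3.88 V.
Assume saturation: I_D = (k_n/2)(V_GS − V_t)² = (0.61/2)×(3.88 − 0.94)² = 0.305×2.94² = 2.64 mA.
V_DS = V_DD − I_D·R_D = 11 − 2.64×0.47 = 9.76 V.
Saturation requires V_DS ≥ V_GS − V_t = 2.94 V; 9.76 ≥ 2.94 ✓.

I_D ≈ 2.6 mA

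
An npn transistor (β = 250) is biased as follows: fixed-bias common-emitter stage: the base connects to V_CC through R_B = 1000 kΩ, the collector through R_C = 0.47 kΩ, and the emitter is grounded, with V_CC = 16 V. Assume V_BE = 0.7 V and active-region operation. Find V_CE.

Base loop: V_CC = I_B·R_B + V_BE, so I_B = (16 − 0.7)/1000 kΩ = 0.0153 mA.
In the active region I_C = β·I_B = 250 × 0.0153 = 3.83 mA.
Collector loop: V_CE = V_CC − I_C·R_C = 16 − 3.83×0.47 = 14.2 V.
Since V_CE = 14.2 V > V_CE(sat) ≈ 0.2 V, the transistor is in the active region as assumed.

V_CE ≈ 14 V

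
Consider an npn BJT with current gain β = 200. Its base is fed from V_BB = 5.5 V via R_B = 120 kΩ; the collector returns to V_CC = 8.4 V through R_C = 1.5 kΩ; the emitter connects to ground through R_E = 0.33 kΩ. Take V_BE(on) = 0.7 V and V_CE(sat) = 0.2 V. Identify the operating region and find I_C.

Assume active: I_B = (5.5 − 0.7)/(120 + 201×0.33) = 0.0258 mA, I_C = β·I_B = 5.15 mA.
Then V_CE = 8.4 − 5.15×1.5 − 5.18×0.33 = -1.04 V < 0.2 V — the active assumption fails.
Re-solve with V_CE = 0.2 V. KCL at the emitter: V_E/R_E = (V_BB−0.7−V_E)/R_B + (V_CC−0.2−V_E)/R_C, giving V_E = 1.49 V.
I_C = (V_CC − 0.2 − V_E)/R_C = (8.2 − 1.49)/1.5 = 4.48 mA.
Check: I_B = (4.8 − 1.49)/120 = 0.0276 mA, and β·I_B = 5.52 mA > I_C, confirming saturation.

saturation; I_C ≈ 4.5 mA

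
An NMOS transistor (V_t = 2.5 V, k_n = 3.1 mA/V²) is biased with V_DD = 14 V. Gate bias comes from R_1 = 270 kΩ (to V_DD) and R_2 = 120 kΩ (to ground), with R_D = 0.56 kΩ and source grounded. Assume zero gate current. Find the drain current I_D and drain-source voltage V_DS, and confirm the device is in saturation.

V_G = V_DD·R_2/(R_1+R_2) = 14×120/390 = 4.31 V. With the source grounded, V_GS = V_G = 4.31 V.
Assume saturation: I_D = (k_n/2)(V_GS − V_t)² = (3.1/2)×(4.31 − 2.5)² = 1.55×1.81² = 5.07 mA.
V_DS = V_DD − I_D·R_D = 14 − 5.07×0.56 = 11.2 V.
Saturation requires V_DS ≥ V_GS − V_t = 1.81 V; 11.2 ≥ 1.81 ✓.

I_D ≈ 5.1 mA, V_DS ≈ 11 V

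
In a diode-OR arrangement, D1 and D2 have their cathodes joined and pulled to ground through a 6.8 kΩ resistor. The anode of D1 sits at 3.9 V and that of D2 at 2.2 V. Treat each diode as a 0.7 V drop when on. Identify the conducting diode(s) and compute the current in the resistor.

Only D1 conducts; I_R ≈ 0.47 mA

Assume both conduct. Then node N would need to be at both 3.9−0.7 = 3.2 V and 2.2−0.7 = 1.5 V, which is impossible.
Assume only D1 conducts: V_N = 3.9 − 0.7 = 3.2 V, so I_R = 3.2/6.8 = 0.471 mA.
Check D2: its anode-to-cathode voltage is 2.2 − 3.2 = -1 V < 0.7 V, so it is off. The assumption is consistent.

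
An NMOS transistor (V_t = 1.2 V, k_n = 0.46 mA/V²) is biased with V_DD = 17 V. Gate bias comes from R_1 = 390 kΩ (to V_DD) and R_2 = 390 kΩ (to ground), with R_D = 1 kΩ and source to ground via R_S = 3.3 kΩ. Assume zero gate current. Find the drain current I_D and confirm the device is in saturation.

I_D ≈ 1.5 mA

V_G = V_DD·R_2/(R_1+R_2) = 17×390/780 = 8.5 V.
Assume saturation: I_D = (k_n/2)(V_GS − V_t)² with V_GS = V_G − I_D·R_S = 8.5 − 3.3·I_D.
Substituting gives 2.5·I_D² − 12.1·I_D + 12.3 = 0, with roots I_D = 1.45 or 3.37 mA.
The root I_D = 3.37 mA gives V_GS = -2.63 V ≤ V_t, so take I_D = 1.45 mA.
Then V_GS = 3.71 V and V_DS = V_DD − I_D(R_D+R_S) = 17 − 1.45×4.3 = 10.8 V.
Saturation requires V_DS ≥ V_GS − V_t = 2.51 V; 10.8 ≥ 2.51 ✓.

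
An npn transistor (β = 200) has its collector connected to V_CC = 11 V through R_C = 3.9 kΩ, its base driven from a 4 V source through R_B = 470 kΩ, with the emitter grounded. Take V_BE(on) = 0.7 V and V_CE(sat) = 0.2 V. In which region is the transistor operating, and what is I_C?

Assume active. Base-emitter loop: I_B = (V_BB − V_BE)/R_B = (4 − 0.7)/470 = 0.00702 mA.
I_C = β·I_B = 200×0.00702 = 1.4 mA.
V_CE = V_CC − I_C·R_C = 11 − 1.4×3.9 = 5.52 V > V_CE(sat), so the active-region assumption holds.

active; I_C ≈ 1.4 mA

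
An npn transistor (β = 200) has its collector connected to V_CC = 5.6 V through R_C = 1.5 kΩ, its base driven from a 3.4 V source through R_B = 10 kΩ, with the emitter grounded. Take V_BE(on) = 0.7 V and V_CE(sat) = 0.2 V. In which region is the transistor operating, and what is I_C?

saturation; I_C ≈ 3.6 mA

Assume active: I_B = (3.4 − 0.7)/10 = 0.27 mA, giving I_C = β·I_B = 54 mA.
But then V_CE = 5.6 − 54×1.5 = -75.4 V < V_CE(sat) = 0.2 V — impossible in the active region.
So the transistor is saturated. With V_CE = 0.2 V, I_C = (V_CC − 0.2)/R_C = 5.4/1.5 = 3.6 mA.
Check: β·I_B = 54 mA > I_C = 3.6 mA, confirming saturation.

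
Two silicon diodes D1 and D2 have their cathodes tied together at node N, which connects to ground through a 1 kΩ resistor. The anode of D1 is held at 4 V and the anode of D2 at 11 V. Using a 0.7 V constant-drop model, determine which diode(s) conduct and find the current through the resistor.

Only D2 conducts; I_R ≈ 10 mA

Assume both conduct. Then node N would need to be at both 4−0.7 = 3.3 V and 11−0.7 = 10.3 V, which is impossible.
Assume only D2 conducts: V_N = 11 − 0.7 = 10.3 V, so I_R = 10.3/1 = 10.3 mA.
Check D1: its anode-to-cathode voltage is 4 − 10.3 = -6.3 V < 0.7 V, so it is off. The assumption is consistent.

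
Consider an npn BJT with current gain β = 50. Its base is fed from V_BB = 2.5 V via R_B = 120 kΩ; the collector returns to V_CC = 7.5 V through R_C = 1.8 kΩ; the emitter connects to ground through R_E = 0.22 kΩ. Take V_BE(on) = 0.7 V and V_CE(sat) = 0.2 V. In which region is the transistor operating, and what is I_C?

active; I_C ≈ 0.69 mA

Assume active. Base-emitter loop: I_B = (V_BB − V_BE)/(R_B + (β+1)R_E) = (2.5 − 0.7)/(120 + 51×0.22) = 0.0137 mA.
I_C = β·I_B = 50×0.0137 = 0.686 mA.
V_CE = V_CC − I_C·R_C − I_E·R_E = 7.5 − 0.686×1.8 − 0.7×0.22 = 6.11 V > V_CE(sat), so the active-region assumption holds.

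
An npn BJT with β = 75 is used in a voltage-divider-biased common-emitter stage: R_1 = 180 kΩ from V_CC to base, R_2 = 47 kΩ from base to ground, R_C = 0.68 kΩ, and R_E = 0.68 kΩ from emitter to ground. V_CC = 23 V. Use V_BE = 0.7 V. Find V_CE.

Thevenize the base divider: V_Th = V_CC·R_2/(R_1+R_2) = 23×47/227 = 4.76 V, R_Th = R_1‖R_2 = 37.3 kΩ.
Base-emitter loop: V_Th = I_B·R_Th + V_BE + (β+1)I_B·R_E, so I_B = (4.76 − 0.7) / (37.3 + 76×0.68) = 0.0457 mA.
I_C = β·I_B = 75×0.0457 = 3.43 mA, and I_E = (β+1)I_B = 3.47 mA.
V_CE = V_CC − I_C·R_C − I_E·R_E = 23 − 3.43×0.68 − 3.47×0.68 = 18.3 V.
V_CE = 18.3 V > 0.2 V confirms active-region operation.

V_CE ≈ 18 V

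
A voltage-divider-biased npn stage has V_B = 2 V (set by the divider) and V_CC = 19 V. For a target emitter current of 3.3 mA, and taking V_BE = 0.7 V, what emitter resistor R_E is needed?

R_E ≈ 0.39 kΩ

V_E = V_B − V_BE = 2 − 0.7 = 1.3 V.
R_E = V_E / I_E = 1.3 / 3.3 = 0.394 kΩ.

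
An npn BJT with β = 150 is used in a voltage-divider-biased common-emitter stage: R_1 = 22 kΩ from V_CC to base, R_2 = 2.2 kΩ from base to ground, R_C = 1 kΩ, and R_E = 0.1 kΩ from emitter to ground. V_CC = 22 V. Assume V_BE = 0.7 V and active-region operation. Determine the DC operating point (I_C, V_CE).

I_C ≈ 11 mA, V_CE ≈ 9.4 V

Thevenize the base divider: V_Th = V_CC·R_2/(R_1+R_2) = 22×2.2/24.2 = 2 V, R_Th = R_1‖R_2 = 2 kΩ.
Base-emitter loop: V_Th = I_B·R_Th + V_BE + (β+1)I_B·R_E, so I_B = (2 − 0.7) / (2 + 151×0.1) = 0.076 mA.
I_C = β·I_B = 150×0.076 = 11.4 mA, and I_E = (β+1)I_B = 11.5 mA.
V_CE = V_CC − I_C·R_C − I_E·R_E = 22 − 11.4×1 − 11.5×0.1 = 9.45 V.
V_CE = 9.45 V > 0.2 V confirms active-region operation.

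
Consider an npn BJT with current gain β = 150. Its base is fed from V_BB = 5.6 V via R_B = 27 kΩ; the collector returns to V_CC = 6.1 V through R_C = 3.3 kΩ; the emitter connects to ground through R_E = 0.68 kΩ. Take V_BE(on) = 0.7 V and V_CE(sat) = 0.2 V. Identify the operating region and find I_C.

saturation; I_C ≈ 1.5 mA

Assume active: I_B = (5.6 − 0.7)/(27 + 151×0.68) = 0.0378 mA, I_C = β·I_B = 5.67 mA.
Then V_CE = 6.1 − 5.67×3.3 − 5.71×0.68 = -16.5 V < 0.2 V — the active assumption fails.
Re-solve with V_CE = 0.2 V. KCL at the emitter: V_E/R_E = (V_BB−0.7−V_E)/R_B + (V_CC−0.2−V_E)/R_C, giving V_E = 1.09 V.
I_C = (V_CC − 0.2 − V_E)/R_C = (5.9 − 1.09)/3.3 = 1.46 mA.
Check: I_B = (4.9 − 1.09)/27 = 0.141 mA, and β·I_B = 21.2 mA > I_C, confirming saturation.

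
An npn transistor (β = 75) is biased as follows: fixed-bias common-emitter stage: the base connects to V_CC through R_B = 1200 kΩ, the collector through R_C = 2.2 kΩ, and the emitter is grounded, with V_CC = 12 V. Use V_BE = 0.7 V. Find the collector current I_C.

I_C ≈ 0.71 mA

Base loop: V_CC = I_B·R_B + V_BE, so I_B = (12 − 0.7)/1200 kΩ = 0.00942 mA.
In the active region I_C = β·I_B = 75 × 0.00942 = 0.706 mA.
Collector loop: V_CE = V_CC − I_C·R_C = 12 − 0.706×2.2 = 10.4 V.
Since V_CE = 10.4 V > V_CE(sat) ≈ 0.2 V, the transistor is in the active region as assumed.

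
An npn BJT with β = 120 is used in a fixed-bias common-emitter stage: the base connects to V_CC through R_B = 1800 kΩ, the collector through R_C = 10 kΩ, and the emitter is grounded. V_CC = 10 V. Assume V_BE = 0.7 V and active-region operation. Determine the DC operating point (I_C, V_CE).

I_C ≈ 0.62 mA, V_CE ≈ 3.8 V

Base loop: V_CC = I_B·R_B + V_BE, so I_B = (10 − 0.7)/1800 kΩ = 0.00517 mA.
In the active region I_C = β·I_B = 120 × 0.00517 = 0.62 mA.
Collector loop: V_CE = V_CC − I_C·R_C = 10 − 0.62×10 = 3.8 V.
Since V_CE = 3.8 V > V_CE(sat) ≈ 0.2 V, the transistor is in the active region as assumed.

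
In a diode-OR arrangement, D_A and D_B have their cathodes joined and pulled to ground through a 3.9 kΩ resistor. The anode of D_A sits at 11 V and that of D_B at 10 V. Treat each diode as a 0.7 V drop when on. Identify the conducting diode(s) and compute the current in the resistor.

Only D_A conducts; I_R ≈ 2.6 mA

Assume both conduct. Then node N would need to be at both 11−0.7 = 10.3 V and 10−0.7 = 9.3 V, which is impossible.
Assume only D_A conducts: V_N = 11 − 0.7 = 10.3 V, so I_R = 10.3/3.9 = 2.64 mA.
Check D_B: its anode-to-cathode voltage is 10 − 10.3 = -0.3 V < 0.7 V, so it is off. The assumption is consistent.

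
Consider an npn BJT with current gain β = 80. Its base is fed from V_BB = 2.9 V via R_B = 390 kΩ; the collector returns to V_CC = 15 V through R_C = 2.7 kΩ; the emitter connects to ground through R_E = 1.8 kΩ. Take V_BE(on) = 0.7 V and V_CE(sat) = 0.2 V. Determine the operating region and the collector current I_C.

active; I_C ≈ 0.33 mA

Assume active. Base-emitter loop: I_B = (V_BB − V_BE)/(R_B + (β+1)R_E) = (2.9 − 0.7)/(390 + 81×1.8) = 0.00411 mA.
I_C = β·I_B = 80×0.00411 = 0.328 mA.
V_CE = V_CC − I_C·R_C − I_E·R_E = 15 − 0.328×2.7 − 0.333×1.8 = 13.5 V > V_CE(sat), so the active-region assumption holds.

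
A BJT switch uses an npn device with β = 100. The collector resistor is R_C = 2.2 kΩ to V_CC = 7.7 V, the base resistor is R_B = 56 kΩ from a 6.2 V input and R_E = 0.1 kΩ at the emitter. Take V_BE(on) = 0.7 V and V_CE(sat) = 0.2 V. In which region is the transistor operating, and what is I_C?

Assume active: I_B = (6.2 − 0.7)/(56 + 101×0.1) = 0.0832 mA, I_C = β·I_B = 8.32 mA.
Then V_CE = 7.7 − 8.32×2.2 − 8.4×0.1 = -11.4 V < 0.2 V — the active assumption fails.
Re-solve with V_CE = 0.2 V. KCL at the emitter: V_E/R_E = (V_BB−0.7−V_E)/R_B + (V_CC−0.2−V_E)/R_C, giving V_E = 0.335 V.
I_C = (V_CC − 0.2 − V_E)/R_C = (7.5 − 0.335)/2.2 = 3.26 mA.
Check: I_B = (5.5 − 0.335)/56 = 0.0922 mA, and β·I_B = 9.22 mA > I_C, confirming saturation.

saturation; I_C ≈ 3.3 mA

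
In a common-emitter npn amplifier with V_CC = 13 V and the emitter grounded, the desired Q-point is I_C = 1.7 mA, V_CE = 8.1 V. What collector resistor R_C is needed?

Collector loop: V_CC = I_C·R_C + V_CE.
R_C = (V_CC − V_CE)/I_C = (13 − 8.1)/1.7 = 2.88 kΩ.

R_C ≈ 2.9 kΩ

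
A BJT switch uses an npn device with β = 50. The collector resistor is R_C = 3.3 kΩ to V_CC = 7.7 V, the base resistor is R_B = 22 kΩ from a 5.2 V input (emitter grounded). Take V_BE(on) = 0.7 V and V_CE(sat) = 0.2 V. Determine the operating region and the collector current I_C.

saturation; I_C ≈ 2.3 mA

Assume active: I_B = (5.2 − 0.7)/22 = 0.205 mA, giving I_C = β·I_B = 10.2 mA.
But then V_CE = 7.7 − 10.2×3.3 = -26.1 V < V_CE(sat) = 0.2 V — impossible in the active region.
So the transistor is saturated. With V_CE = 0.2 V, I_C = (V_CC − 0.2)/R_C = 7.5/3.3 = 2.27 mA.
Check: β·I_B = 10.2 mA > I_C = 2.27 mA, confirming saturation.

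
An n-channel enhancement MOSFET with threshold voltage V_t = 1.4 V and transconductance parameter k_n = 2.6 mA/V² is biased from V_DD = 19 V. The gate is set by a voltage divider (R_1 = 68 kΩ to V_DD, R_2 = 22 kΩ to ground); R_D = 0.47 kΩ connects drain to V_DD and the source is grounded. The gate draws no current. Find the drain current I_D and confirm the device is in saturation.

I_D ≈ 14 mA

V_G = V_DD·R_2/(R_1+R_2) = 19×22/90 = 4.64 V. With the source grounded, V_GS = V_G = 4.64 V.
Assume saturation: I_D = (k_n/2)(V_GS − V_t)² = (2.6/2)×(4.64 − 1.4)² = 1.3×3.24² = 13.7 mA.
V_DS = V_DD − I_D·R_D = 19 − 13.7×0.47 = 12.6 V.
Saturation requires V_DS ≥ V_GS − V_t = 3.24 V; 12.6 ≥ 3.24 ✓.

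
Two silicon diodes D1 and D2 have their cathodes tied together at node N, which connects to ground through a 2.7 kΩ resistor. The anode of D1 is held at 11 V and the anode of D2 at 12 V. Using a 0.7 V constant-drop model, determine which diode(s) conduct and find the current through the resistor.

Only D2 conducts; I_R ≈ 4.2 mA

Assume both conduct. Then node N would need to be at both 11−0.7 = 10.3 V and 12−0.7 = 11.3 V, which is impossible.
Assume only D2 conducts: V_N = 12 − 0.7 = 11.3 V, so I_R = 11.3/2.7 = 4.19 mA.
Check D1: its anode-to-cathode voltage is 11 − 11.3 = -0.3 V < 0.7 V, so it is off. The assumption is consistent.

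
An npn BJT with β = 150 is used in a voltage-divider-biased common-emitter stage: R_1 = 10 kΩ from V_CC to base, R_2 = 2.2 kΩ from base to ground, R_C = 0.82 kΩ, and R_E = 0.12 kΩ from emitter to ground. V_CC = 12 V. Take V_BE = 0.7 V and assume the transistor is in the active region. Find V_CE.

Thevenize the base divider: V_Th = V_CC·R_2/(R_1+R_2) = 12×2.2/12.2 = 2.16 V, R_Th = R_1‖R_2 = 1.8 kΩ.
Base-emitter loop: V_Th = I_B·R_Th + V_BE + (β+1)I_B·R_E, so I_B = (2.16 − 0.7) / (1.8 + 151×0.12) = 0.0735 mA.
I_C = β·I_B = 150×0.0735 = 11 mA, and I_E = (β+1)I_B = 11.1 mA.
V_CE = V_CC − I_C·R_C − I_E·R_E = 12 − 11×0.82 − 11.1×0.12 = 1.63 V.
V_CE = 1.63 V > 0.2 V confirms active-region operation.

V_CE ≈ 1.6 V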